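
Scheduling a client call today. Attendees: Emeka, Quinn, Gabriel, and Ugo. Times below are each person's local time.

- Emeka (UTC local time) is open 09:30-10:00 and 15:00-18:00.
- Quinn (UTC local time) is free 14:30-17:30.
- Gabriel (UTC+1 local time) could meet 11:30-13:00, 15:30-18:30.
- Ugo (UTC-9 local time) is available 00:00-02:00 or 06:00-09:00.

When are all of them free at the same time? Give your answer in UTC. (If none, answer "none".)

15:00-17:30

Emeka in UTC: 09:30-10:00, 15:00-18:00.
Quinn in UTC: 14:30-17:30.
Gabriel in UTC: 10:30-12:00, 14:30-17:30 (subtract 1h to convert from UTC+1).
Ugo in UTC: 09:00-11:00, 15:00-18:00 (add 9h to convert from UTC-9).
Emeka ∩ Quinn: 15:00-17:30.
Emeka ∩ Quinn ∩ Gabriel: 15:00-17:30.
Emeka ∩ Quinn ∩ Gabriel ∩ Ugo: 15:00-17:30.
So the common availability across everyone is 15:00-17:30.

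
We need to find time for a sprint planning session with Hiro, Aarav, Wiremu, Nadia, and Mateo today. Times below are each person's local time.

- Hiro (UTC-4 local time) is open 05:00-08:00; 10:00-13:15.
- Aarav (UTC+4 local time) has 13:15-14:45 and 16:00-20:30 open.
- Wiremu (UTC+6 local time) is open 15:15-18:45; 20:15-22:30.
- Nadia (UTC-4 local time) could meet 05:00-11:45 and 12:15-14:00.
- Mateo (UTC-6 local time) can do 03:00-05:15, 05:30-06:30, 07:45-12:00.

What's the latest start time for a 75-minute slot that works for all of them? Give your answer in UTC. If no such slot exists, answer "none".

14:30

Hiro in UTC: 09:00-12:00, 14:00-17:15 (add 4h to convert from UTC-4).
Aarav in UTC: 09:15-10:45, 12:00-16:30 (subtract 4h to convert from UTC+4).
Wiremu in UTC: 09:15-12:45, 14:15-16:30 (subtract 6h to convert from UTC+6).
Nadia in UTC: 09:00-15:45, 16:15-18:00 (add 4h to convert from UTC-4).
Mateo in UTC: 09:00-11:15, 11:30-12:30, 13:45-18:00 (add 6h to convert from UTC-6).
Hiro ∩ Aarav: 09:15-10:45, 14:00-16:30.
Hiro ∩ Aarav ∩ Wiremu: 09:15-10:45, 14:15-16:30.
Hiro ∩ Aarav ∩ Wiremu ∩ Nadia: 09:15-10:45, 14:15-15:45, 16:15-16:30.
Hiro ∩ Aarav ∩ Wiremu ∩ Nadia ∩ Mateo: 09:15-10:45, 14:15-15:45, 16:15-16:30.
The last common window of at least 75 minutes is 14:15-15:45; a 75-minute meeting can start as late as 14:30 and still end by 15:45.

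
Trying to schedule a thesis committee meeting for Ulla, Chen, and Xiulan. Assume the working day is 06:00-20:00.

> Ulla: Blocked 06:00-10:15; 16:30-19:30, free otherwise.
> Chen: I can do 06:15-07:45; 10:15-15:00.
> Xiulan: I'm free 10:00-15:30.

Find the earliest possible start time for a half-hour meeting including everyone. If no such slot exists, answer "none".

10:15

Ulla free: 10:15-16:30, 19:30-20:00 (invert busy blocks within the working day).
Chen free: 06:15-07:45, 10:15-15:00.
Xiulan free: 10:00-15:30.
Ulla ∩ Chen: 10:15-15:00.
Ulla ∩ Chen ∩ Xiulan: 10:15-15:00.
The first common window of at least 30 minutes is 10:15-15:00, so the earliest start is 10:15.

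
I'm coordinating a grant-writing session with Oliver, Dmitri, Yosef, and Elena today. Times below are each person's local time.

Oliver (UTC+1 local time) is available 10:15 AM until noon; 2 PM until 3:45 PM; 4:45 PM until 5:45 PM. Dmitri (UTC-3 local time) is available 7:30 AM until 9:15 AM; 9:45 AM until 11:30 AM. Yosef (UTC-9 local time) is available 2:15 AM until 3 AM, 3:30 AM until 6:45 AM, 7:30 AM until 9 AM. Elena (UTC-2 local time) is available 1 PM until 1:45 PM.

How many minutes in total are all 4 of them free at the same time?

0

Oliver in UTC: 09:15-11:00, 13:00-14:45, 15:45-16:45 (subtract 1h to convert from UTC+1).
Dmitri in UTC: 10:30-12:15, 12:45-14:30 (add 3h to convert from UTC-3).
Yosef in UTC: 11:15-12:00, 12:30-15:45, 16:30-18:00 (add 9h to convert from UTC-9).
Elena in UTC: 15:00-15:45 (add 2h to convert from UTC-2).
Oliver ∩ Dmitri: 10:30-11:00, 13:00-14:30.
Oliver ∩ Dmitri ∩ Yosef: 13:00-14:30.
Oliver ∩ Dmitri ∩ Yosef ∩ Elena: ∅.
There is no time when everyone is free.
There is no common window, so the total is 0 minutes.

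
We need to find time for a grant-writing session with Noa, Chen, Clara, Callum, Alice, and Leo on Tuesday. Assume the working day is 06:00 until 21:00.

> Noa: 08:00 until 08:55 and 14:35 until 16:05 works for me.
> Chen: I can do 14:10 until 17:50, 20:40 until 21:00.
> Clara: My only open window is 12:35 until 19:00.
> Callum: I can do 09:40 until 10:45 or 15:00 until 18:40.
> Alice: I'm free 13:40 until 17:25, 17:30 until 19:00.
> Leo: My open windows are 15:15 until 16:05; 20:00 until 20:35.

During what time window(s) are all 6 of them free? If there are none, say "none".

15:15-16:05

Noa ∩ Chen: 14:35-16:05.
Noa ∩ Chen ∩ Clara: 14:35-16:05.
Noa ∩ Chen ∩ Clara ∩ Callum: 15:00-16:05.
Noa ∩ Chen ∩ Clara ∩ Callum ∩ Alice: 15:00-16:05.
Noa ∩ Chen ∩ Clara ∩ Callum ∩ Alice ∩ Leo: 15:15-16:05.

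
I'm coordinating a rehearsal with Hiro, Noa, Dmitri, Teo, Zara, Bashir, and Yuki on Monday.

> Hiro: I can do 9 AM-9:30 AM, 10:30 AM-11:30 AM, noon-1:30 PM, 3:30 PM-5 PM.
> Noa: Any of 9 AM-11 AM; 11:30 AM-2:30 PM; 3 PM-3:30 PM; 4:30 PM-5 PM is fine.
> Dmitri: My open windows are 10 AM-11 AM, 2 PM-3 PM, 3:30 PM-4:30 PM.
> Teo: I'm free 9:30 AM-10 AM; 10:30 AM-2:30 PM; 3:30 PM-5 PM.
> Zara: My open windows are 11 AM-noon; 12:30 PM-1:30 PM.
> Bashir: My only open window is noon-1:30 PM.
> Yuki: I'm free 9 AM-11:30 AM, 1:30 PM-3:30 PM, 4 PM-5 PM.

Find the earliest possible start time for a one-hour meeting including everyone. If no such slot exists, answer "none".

Hiro ∩ Noa: 09:00-09:30, 10:30-11:00, 12:00-13:30, 16:30-17:00.
Hiro ∩ Noa ∩ Dmitri: 10:30-11:00.
Hiro ∩ Noa ∩ Dmitri ∩ Teo: 10:30-11:00.
Hiro ∩ Noa ∩ Dmitri ∩ Teo ∩ Zara: ∅.
Hiro ∩ Noa ∩ Dmitri ∩ Teo ∩ Zara ∩ Bashir: ∅.
Hiro ∩ Noa ∩ Dmitri ∩ Teo ∩ Zara ∩ Bashir ∩ Yuki: ∅.
There is no time when everyone is free.
No common window is at least 60 minutes long.

none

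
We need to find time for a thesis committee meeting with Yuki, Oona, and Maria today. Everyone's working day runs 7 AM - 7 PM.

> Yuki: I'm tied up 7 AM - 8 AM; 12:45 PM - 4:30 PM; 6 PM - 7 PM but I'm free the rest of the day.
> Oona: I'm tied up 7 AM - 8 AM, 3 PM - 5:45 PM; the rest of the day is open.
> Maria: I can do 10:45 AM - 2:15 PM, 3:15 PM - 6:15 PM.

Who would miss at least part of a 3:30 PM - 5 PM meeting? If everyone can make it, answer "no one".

Oona, Yuki

Yuki free: 08:00-12:45, 16:30-18:00 (invert busy blocks within the working day).
Oona free: 08:00-15:00, 17:45-19:00 (invert busy blocks within the working day).
Maria free: 10:45-14:15, 15:15-18:15.
Yuki: not fully free for 15:30-17:00. Oona: not fully free for 15:30-17:00. Maria: free for 15:30-17:00.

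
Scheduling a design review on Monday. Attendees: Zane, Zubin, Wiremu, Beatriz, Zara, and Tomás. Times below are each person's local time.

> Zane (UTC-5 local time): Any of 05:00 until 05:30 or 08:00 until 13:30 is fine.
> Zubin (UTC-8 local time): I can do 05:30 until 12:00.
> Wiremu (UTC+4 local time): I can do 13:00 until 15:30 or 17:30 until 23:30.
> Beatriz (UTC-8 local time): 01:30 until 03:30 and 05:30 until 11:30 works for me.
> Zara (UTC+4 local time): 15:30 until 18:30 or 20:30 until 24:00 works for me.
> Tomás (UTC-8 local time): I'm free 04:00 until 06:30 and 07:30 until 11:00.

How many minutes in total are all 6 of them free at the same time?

Zane in UTC: 10:00-10:30, 13:00-18:30 (add 5h to convert from UTC-5).
Zubin in UTC: 13:30-20:00 (add 8h to convert from UTC-8).
Wiremu in UTC: 09:00-11:30, 13:30-19:30 (subtract 4h to convert from UTC+4).
Beatriz in UTC: 09:30-11:30, 13:30-19:30 (add 8h to convert from UTC-8).
Zara in UTC: 11:30-14:30, 16:30-20:00 (subtract 4h to convert from UTC+4).
Tomás in UTC: 12:00-14:30, 15:30-19:00 (add 8h to convert from UTC-8).
Zane ∩ Zubin: 13:30-18:30.
Zane ∩ Zubin ∩ Wiremu: 13:30-18:30.
Zane ∩ Zubin ∩ Wiremu ∩ Beatriz: 13:30-18:30.
Zane ∩ Zubin ∩ Wiremu ∩ Beatriz ∩ Zara: 13:30-14:30, 16:30-18:30.
Zane ∩ Zubin ∩ Wiremu ∩ Beatriz ∩ Zara ∩ Tomás: 13:30-14:30, 16:30-18:30.
Summing the common windows: 60 + 120 = 180 minutes.

180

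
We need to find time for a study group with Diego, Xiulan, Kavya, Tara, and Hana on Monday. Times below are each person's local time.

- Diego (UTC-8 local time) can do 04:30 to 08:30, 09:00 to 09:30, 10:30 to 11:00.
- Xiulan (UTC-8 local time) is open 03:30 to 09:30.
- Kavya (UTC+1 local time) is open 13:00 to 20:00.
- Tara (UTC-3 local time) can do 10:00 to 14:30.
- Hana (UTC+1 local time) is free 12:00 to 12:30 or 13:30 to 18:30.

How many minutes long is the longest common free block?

210

Diego in UTC: 12:30-16:30, 17:00-17:30, 18:30-19:00 (add 8h to convert from UTC-8).
Xiulan in UTC: 11:30-17:30 (add 8h to convert from UTC-8).
Kavya in UTC: 12:00-19:00 (subtract 1h to convert from UTC+1).
Tara in UTC: 13:00-17:30 (add 3h to convert from UTC-3).
Hana in UTC: 11:00-11:30, 12:30-17:30 (subtract 1h to convert from UTC+1).
Diego ∩ Xiulan: 12:30-16:30, 17:00-17:30.
Diego ∩ Xiulan ∩ Kavya: 12:30-16:30, 17:00-17:30.
Diego ∩ Xiulan ∩ Kavya ∩ Tara: 13:00-16:30, 17:00-17:30.
Diego ∩ Xiulan ∩ Kavya ∩ Tara ∩ Hana: 13:00-16:30, 17:00-17:30.
Those are the intersection windows.
The longest is 13:00-16:30 at 210 minutes.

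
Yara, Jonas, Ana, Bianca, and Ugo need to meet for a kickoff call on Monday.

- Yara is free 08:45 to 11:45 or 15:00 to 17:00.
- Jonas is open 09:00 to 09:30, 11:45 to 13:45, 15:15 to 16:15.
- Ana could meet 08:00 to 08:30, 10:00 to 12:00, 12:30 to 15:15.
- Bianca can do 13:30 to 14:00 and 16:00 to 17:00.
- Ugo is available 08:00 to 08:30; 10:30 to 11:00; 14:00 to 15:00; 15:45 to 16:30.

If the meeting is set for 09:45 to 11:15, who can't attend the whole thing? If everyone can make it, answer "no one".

Ana, Bianca, Jonas, Ugo

Yara: free for 09:45-11:15. Jonas: not fully free for 09:45-11:15. Ana: not fully free for 09:45-11:15. Bianca: not fully free for 09:45-11:15. Ugo: not fully free for 09:45-11:15.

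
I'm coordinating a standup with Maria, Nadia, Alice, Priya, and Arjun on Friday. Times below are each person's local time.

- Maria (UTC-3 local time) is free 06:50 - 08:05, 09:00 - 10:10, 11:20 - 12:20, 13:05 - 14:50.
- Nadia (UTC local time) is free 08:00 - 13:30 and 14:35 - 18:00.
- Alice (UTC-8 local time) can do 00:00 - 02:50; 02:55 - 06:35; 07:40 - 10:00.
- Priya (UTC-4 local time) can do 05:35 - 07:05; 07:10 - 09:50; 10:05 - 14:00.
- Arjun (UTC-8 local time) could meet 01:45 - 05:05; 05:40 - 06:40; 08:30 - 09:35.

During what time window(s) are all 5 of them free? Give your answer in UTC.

09:50-10:50, 10:55-11:05, 12:00-13:05, 16:30-17:35

Maria in UTC: 09:50-11:05, 12:00-13:10, 14:20-15:20, 16:05-17:50 (add 3h to convert from UTC-3).
Nadia in UTC: 08:00-13:30, 14:35-18:00.
Alice in UTC: 08:00-10:50, 10:55-14:35, 15:40-18:00 (add 8h to convert from UTC-8).
Priya in UTC: 09:35-11:05, 11:10-13:50, 14:05-18:00 (add 4h to convert from UTC-4).
Arjun in UTC: 09:45-13:05, 13:40-14:40, 16:30-17:35 (add 8h to convert from UTC-8).
Maria ∩ Nadia: 09:50-11:05, 12:00-13:10, 14:35-15:20, 16:05-17:50.
Maria ∩ Nadia ∩ Alice: 09:50-10:50, 10:55-11:05, 12:00-13:10, 16:05-17:50.
Maria ∩ Nadia ∩ Alice ∩ Priya: 09:50-10:50, 10:55-11:05, 12:00-13:10, 16:05-17:50.
Maria ∩ Nadia ∩ Alice ∩ Priya ∩ Arjun: 09:50-10:50, 10:55-11:05, 12:00-13:05, 16:30-17:35.
Those are the intersection windows.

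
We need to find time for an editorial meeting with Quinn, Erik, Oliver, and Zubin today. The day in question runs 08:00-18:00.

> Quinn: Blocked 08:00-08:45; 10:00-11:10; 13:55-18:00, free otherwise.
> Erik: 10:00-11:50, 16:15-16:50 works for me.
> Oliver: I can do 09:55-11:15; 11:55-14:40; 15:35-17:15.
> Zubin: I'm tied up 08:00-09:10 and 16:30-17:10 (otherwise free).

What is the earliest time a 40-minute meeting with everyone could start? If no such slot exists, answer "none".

none

Quinn free: 08:45-10:00, 11:10-13:55 (invert busy blocks within the working day).
Erik free: 10:00-11:50, 16:15-16:50.
Oliver free: 09:55-11:15, 11:55-14:40, 15:35-17:15.
Zubin free: 09:10-16:30, 17:10-18:00 (invert busy blocks within the working day).
Quinn ∩ Erik: 11:10-11:50.
Quinn ∩ Erik ∩ Oliver: 11:10-11:15.
Quinn ∩ Erik ∩ Oliver ∩ Zubin: 11:10-11:15.
No common window is at least 40 minutes long.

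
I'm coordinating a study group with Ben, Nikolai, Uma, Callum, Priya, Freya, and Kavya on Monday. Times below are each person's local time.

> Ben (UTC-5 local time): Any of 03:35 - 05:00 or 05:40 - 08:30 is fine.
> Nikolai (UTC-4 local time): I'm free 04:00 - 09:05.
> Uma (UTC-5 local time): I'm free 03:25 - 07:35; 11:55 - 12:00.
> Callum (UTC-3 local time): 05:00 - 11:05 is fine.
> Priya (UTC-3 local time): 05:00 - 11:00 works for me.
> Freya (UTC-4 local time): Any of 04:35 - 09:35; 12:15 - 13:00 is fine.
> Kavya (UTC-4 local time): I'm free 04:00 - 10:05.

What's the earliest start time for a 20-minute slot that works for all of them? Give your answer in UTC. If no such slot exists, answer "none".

08:35

Ben in UTC: 08:35-10:00, 10:40-13:30 (add 5h to convert from UTC-5).
Nikolai in UTC: 08:00-13:05 (add 4h to convert from UTC-4).
Uma in UTC: 08:25-12:35, 16:55-17:00 (add 5h to convert from UTC-5).
Callum in UTC: 08:00-14:05 (add 3h to convert from UTC-3).
Priya in UTC: 08:00-14:00 (add 3h to convert from UTC-3).
Freya in UTC: 08:35-13:35, 16:15-17:00 (add 4h to convert from UTC-4).
Kavya in UTC: 08:00-14:05 (add 4h to convert from UTC-4).
Ben ∩ Nikolai: 08:35-10:00, 10:40-13:05.
Ben ∩ Nikolai ∩ Uma: 08:35-10:00, 10:40-12:35.
Ben ∩ Nikolai ∩ Uma ∩ Callum: 08:35-10:00, 10:40-12:35.
Ben ∩ Nikolai ∩ Uma ∩ Callum ∩ Priya: 08:35-10:00, 10:40-12:35.
Ben ∩ Nikolai ∩ Uma ∩ Callum ∩ Priya ∩ Freya: 08:35-10:00, 10:40-12:35.
Ben ∩ Nikolai ∩ Uma ∩ Callum ∩ Priya ∩ Freya ∩ Kavya: 08:35-10:00, 10:40-12:35.
The first common window of at least 20 minutes is 08:35-10:00, so the earliest start is 08:35.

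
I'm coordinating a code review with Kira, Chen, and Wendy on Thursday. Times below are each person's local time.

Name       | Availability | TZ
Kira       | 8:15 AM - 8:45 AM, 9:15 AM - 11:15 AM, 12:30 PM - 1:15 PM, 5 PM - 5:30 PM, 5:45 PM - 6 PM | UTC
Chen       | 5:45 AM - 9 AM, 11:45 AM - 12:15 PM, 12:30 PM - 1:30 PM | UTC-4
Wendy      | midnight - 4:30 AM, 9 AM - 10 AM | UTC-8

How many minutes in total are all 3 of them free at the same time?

Kira in UTC: 08:15-08:45, 09:15-11:15, 12:30-13:15, 17:00-17:30, 17:45-18:00.
Chen in UTC: 09:45-13:00, 15:45-16:15, 16:30-17:30 (add 4h to convert from UTC-4).
Wendy in UTC: 08:00-12:30, 17:00-18:00 (add 8h to convert from UTC-8).
Kira ∩ Chen: 09:45-11:15, 12:30-13:00, 17:00-17:30.
Kira ∩ Chen ∩ Wendy: 09:45-11:15, 17:00-17:30.
Summing the common windows: 90 + 30 = 120 minutes.

120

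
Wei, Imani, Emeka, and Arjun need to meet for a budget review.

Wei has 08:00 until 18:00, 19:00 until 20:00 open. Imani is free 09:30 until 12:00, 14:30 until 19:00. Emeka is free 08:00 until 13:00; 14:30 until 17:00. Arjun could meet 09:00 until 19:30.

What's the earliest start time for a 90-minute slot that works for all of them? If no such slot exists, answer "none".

Wei ∩ Imani: 09:30-12:00, 14:30-18:00.
Wei ∩ Imani ∩ Emeka: 09:30-12:00, 14:30-17:00.
Wei ∩ Imani ∩ Emeka ∩ Arjun: 09:30-12:00, 14:30-17:00.
The first common window of at least 90 minutes is 09:30-12:00, so the earliest start is 09:30.

09:30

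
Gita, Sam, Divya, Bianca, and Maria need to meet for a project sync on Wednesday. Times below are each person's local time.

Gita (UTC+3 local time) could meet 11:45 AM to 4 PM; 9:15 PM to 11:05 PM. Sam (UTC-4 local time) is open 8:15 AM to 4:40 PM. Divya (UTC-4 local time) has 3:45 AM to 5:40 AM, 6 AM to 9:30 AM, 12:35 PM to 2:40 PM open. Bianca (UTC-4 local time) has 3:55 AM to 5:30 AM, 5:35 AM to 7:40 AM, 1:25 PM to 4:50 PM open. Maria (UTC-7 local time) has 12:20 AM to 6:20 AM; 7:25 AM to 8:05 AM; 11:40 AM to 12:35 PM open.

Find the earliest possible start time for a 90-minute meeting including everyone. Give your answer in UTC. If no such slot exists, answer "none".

none

Gita in UTC: 08:45-13:00, 18:15-20:05 (subtract 3h to convert from UTC+3).
Sam in UTC: 12:15-20:40 (add 4h to convert from UTC-4).
Divya in UTC: 07:45-09:40, 10:00-13:30, 16:35-18:40 (add 4h to convert from UTC-4).
Bianca in UTC: 07:55-09:30, 09:35-11:40, 17:25-20:50 (add 4h to convert from UTC-4).
Maria in UTC: 07:20-13:20, 14:25-15:05, 18:40-19:35 (add 7h to convert from UTC-7).
Gita ∩ Sam: 12:15-13:00, 18:15-20:05.
Gita ∩ Sam ∩ Divya: 12:15-13:00, 18:15-18:40.
Gita ∩ Sam ∩ Divya ∩ Bianca: 18:15-18:40.
Gita ∩ Sam ∩ Divya ∩ Bianca ∩ Maria: ∅.
There is no time when everyone is free.
No common window is at least 90 minutes long.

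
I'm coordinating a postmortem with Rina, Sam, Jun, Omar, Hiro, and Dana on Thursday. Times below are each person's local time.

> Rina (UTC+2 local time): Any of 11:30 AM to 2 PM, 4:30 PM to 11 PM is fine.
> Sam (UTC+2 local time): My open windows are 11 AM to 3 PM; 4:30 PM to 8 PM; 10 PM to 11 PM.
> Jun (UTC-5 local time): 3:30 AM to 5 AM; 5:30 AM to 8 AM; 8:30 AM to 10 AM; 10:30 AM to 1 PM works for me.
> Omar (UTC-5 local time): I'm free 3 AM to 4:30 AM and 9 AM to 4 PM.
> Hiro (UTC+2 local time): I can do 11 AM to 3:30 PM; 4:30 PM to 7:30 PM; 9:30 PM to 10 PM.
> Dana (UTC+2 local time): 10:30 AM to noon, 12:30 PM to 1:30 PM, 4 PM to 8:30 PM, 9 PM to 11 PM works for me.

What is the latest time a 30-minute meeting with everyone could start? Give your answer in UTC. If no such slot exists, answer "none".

Rina in UTC: 09:30-12:00, 14:30-21:00 (subtract 2h to convert from UTC+2).
Sam in UTC: 09:00-13:00, 14:30-18:00, 20:00-21:00 (subtract 2h to convert from UTC+2).
Jun in UTC: 08:30-10:00, 10:30-13:00, 13:30-15:00, 15:30-18:00 (add 5h to convert from UTC-5).
Omar in UTC: 08:00-09:30, 14:00-21:00 (add 5h to convert from UTC-5).
Hiro in UTC: 09:00-13:30, 14:30-17:30, 19:30-20:00 (subtract 2h to convert from UTC+2).
Dana in UTC: 08:30-10:00, 10:30-11:30, 14:00-18:30, 19:00-21:00 (subtract 2h to convert from UTC+2).
Rina ∩ Sam: 09:30-12:00, 14:30-18:00, 20:00-21:00.
Rina ∩ Sam ∩ Jun: 09:30-10:00, 10:30-12:00, 14:30-15:00, 15:30-18:00.
Rina ∩ Sam ∩ Jun ∩ Omar: 14:30-15:00, 15:30-18:00.
Rina ∩ Sam ∩ Jun ∩ Omar ∩ Hiro: 14:30-15:00, 15:30-17:30.
Rina ∩ Sam ∩ Jun ∩ Omar ∩ Hiro ∩ Dana: 14:30-15:00, 15:30-17:30.
Those are the intersection windows.
The last common window of at least 30 minutes is 15:30-17:30; a 30-minute meeting can start as late as 17:00 and still end by 17:30.

17:00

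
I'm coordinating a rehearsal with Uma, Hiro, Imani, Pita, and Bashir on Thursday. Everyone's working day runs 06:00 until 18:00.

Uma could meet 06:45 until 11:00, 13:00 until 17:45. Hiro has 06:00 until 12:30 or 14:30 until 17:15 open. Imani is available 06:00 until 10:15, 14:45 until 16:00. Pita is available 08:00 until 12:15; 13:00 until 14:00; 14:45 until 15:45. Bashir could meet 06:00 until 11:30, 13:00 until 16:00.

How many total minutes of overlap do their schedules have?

Uma ∩ Hiro: 06:45-11:00, 14:30-17:15.
Uma ∩ Hiro ∩ Imani: 06:45-10:15, 14:45-16:00.
Uma ∩ Hiro ∩ Imani ∩ Pita: 08:00-10:15, 14:45-15:45.
Uma ∩ Hiro ∩ Imani ∩ Pita ∩ Bashir: 08:00-10:15, 14:45-15:45.
Summing the common windows: 135 + 60 = 195 minutes.

195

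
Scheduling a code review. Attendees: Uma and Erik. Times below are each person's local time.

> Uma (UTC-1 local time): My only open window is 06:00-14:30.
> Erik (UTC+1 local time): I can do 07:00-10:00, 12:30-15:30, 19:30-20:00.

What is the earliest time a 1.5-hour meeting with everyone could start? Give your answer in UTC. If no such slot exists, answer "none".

Uma in UTC: 07:00-15:30 (add 1h to convert from UTC-1).
Erik in UTC: 06:00-09:00, 11:30-14:30, 18:30-19:00 (subtract 1h to convert from UTC+1).
Uma ∩ Erik: 07:00-09:00, 11:30-14:30.
So the common availability across everyone is 07:00-09:00, 11:30-14:30.
The first common window of at least 90 minutes is 07:00-09:00, so the earliest start is 07:00.

07:00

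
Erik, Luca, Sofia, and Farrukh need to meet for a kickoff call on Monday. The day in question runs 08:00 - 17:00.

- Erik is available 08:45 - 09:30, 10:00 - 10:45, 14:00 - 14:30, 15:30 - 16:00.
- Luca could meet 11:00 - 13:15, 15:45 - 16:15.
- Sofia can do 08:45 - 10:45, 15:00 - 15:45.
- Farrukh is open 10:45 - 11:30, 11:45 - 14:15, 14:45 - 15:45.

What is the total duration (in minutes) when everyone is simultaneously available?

0

Erik ∩ Luca: 15:45-16:00.
Erik ∩ Luca ∩ Sofia: ∅.
Erik ∩ Luca ∩ Sofia ∩ Farrukh: ∅.
There is no time when everyone is free.
There is no common window, so the total is 0 minutes.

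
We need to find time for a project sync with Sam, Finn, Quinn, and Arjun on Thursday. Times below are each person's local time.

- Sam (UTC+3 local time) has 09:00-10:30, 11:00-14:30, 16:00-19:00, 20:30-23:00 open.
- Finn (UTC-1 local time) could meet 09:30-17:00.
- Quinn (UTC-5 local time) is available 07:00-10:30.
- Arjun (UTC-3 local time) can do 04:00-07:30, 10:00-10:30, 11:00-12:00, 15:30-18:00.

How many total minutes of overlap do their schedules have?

Sam in UTC: 06:00-07:30, 08:00-11:30, 13:00-16:00, 17:30-20:00 (subtract 3h to convert from UTC+3).
Finn in UTC: 10:30-18:00 (add 1h to convert from UTC-1).
Quinn in UTC: 12:00-15:30 (add 5h to convert from UTC-5).
Arjun in UTC: 07:00-10:30, 13:00-13:30, 14:00-15:00, 18:30-21:00 (add 3h to convert from UTC-3).
Sam ∩ Finn: 10:30-11:30, 13:00-16:00, 17:30-18:00.
Sam ∩ Finn ∩ Quinn: 13:00-15:30.
Sam ∩ Finn ∩ Quinn ∩ Arjun: 13:00-13:30, 14:00-15:00.
So the common availability across everyone is 13:00-13:30, 14:00-15:00.
Summing the common windows: 30 + 60 = 90 minutes.

90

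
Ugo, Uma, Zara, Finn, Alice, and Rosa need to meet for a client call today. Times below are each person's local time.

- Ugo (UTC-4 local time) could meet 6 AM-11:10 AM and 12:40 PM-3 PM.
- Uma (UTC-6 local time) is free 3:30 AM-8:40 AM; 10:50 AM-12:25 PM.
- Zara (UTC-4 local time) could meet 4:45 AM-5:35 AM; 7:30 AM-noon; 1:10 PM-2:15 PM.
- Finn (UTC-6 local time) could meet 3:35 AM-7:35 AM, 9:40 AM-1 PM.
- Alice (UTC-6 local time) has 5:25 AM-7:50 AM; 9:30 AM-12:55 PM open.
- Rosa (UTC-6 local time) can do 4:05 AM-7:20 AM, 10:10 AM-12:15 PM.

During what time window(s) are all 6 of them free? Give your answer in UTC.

Ugo in UTC: 10:00-15:10, 16:40-19:00 (add 4h to convert from UTC-4).
Uma in UTC: 09:30-14:40, 16:50-18:25 (add 6h to convert from UTC-6).
Zara in UTC: 08:45-09:35, 11:30-16:00, 17:10-18:15 (add 4h to convert from UTC-4).
Finn in UTC: 09:35-13:35, 15:40-19:00 (add 6h to convert from UTC-6).
Alice in UTC: 11:25-13:50, 15:30-18:55 (add 6h to convert from UTC-6).
Rosa in UTC: 10:05-13:20, 16:10-18:15 (add 6h to convert from UTC-6).
Ugo ∩ Uma: 10:00-14:40, 16:50-18:25.
Ugo ∩ Uma ∩ Zara: 11:30-14:40, 17:10-18:15.
Ugo ∩ Uma ∩ Zara ∩ Finn: 11:30-13:35, 17:10-18:15.
Ugo ∩ Uma ∩ Zara ∩ Finn ∩ Alice: 11:30-13:35, 17:10-18:15.
Ugo ∩ Uma ∩ Zara ∩ Finn ∩ Alice ∩ Rosa: 11:30-13:20, 17:10-18:15.

11:30-13:20, 17:10-18:15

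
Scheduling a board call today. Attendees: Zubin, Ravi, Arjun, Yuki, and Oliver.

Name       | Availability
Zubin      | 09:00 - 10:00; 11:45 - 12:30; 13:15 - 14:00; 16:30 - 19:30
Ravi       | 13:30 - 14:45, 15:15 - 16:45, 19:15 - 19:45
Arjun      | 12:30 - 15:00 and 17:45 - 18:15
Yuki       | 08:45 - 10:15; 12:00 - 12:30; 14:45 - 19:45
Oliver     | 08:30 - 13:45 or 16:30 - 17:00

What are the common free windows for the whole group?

none

Zubin ∩ Ravi: 13:30-14:00, 16:30-16:45, 19:15-19:30.
Zubin ∩ Ravi ∩ Arjun: 13:30-14:00.
Zubin ∩ Ravi ∩ Arjun ∩ Yuki: ∅.
Zubin ∩ Ravi ∩ Arjun ∩ Yuki ∩ Oliver: ∅.
There is no time when everyone is free.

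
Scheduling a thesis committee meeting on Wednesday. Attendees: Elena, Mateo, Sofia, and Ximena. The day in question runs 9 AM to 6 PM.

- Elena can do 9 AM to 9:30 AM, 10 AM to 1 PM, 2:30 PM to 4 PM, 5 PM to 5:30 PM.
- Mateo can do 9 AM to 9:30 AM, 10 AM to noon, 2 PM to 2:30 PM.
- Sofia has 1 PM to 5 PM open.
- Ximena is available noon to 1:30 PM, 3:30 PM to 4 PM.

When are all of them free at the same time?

Elena ∩ Mateo: 09:00-09:30, 10:00-12:00.
Elena ∩ Mateo ∩ Sofia: ∅.
Elena ∩ Mateo ∩ Sofia ∩ Ximena: ∅.
There is no time when everyone is free.

none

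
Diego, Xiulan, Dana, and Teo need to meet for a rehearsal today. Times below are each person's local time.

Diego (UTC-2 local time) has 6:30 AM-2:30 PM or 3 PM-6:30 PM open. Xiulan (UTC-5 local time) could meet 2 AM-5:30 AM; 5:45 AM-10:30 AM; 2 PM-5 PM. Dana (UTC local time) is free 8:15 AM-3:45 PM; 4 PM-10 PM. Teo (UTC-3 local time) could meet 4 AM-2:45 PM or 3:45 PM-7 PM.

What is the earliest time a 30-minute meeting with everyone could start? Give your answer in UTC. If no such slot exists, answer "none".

Diego in UTC: 08:30-16:30, 17:00-20:30 (add 2h to convert from UTC-2).
Xiulan in UTC: 07:00-10:30, 10:45-15:30, 19:00-22:00 (add 5h to convert from UTC-5).
Dana in UTC: 08:15-15:45, 16:00-22:00.
Teo in UTC: 07:00-17:45, 18:45-22:00 (add 3h to convert from UTC-3).
Diego ∩ Xiulan: 08:30-10:30, 10:45-15:30, 19:00-20:30.
Diego ∩ Xiulan ∩ Dana: 08:30-10:30, 10:45-15:30, 19:00-20:30.
Diego ∩ Xiulan ∩ Dana ∩ Teo: 08:30-10:30, 10:45-15:30, 19:00-20:30.
The first common window of at least 30 minutes is 08:30-10:30, so the earliest start is 08:30.

08:30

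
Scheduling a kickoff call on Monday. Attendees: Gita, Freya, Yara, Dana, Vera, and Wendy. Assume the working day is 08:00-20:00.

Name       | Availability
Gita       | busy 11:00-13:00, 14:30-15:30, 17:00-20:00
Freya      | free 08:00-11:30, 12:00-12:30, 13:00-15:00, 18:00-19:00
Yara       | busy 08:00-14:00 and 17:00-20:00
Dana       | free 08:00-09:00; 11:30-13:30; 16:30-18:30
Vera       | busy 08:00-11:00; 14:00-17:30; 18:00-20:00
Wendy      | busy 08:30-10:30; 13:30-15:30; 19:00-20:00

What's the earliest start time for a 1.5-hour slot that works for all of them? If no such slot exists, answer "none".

Gita free: 08:00-11:00, 13:00-14:30, 15:30-17:00 (invert busy blocks within the working day).
Freya free: 08:00-11:30, 12:00-12:30, 13:00-15:00, 18:00-19:00.
Yara free: 14:00-17:00 (invert busy blocks within the working day).
Dana free: 08:00-09:00, 11:30-13:30, 16:30-18:30.
Vera free: 11:00-14:00, 17:30-18:00 (invert busy blocks within the working day).
Wendy free: 08:00-08:30, 10:30-13:30, 15:30-19:00 (invert busy blocks within the working day).
Gita ∩ Freya: 08:00-11:00, 13:00-14:30.
Gita ∩ Freya ∩ Yara: 14:00-14:30.
Gita ∩ Freya ∩ Yara ∩ Dana: ∅.
Gita ∩ Freya ∩ Yara ∩ Dana ∩ Vera: ∅.
Gita ∩ Freya ∩ Yara ∩ Dana ∩ Vera ∩ Wendy: ∅.
There is no time when everyone is free.
No common window is at least 90 minutes long.

none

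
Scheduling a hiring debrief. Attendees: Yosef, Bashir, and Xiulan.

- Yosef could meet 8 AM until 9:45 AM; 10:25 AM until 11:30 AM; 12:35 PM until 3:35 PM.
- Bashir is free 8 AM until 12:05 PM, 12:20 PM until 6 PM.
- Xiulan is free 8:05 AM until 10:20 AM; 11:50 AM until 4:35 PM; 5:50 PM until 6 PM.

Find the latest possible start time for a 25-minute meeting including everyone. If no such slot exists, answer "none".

Yosef ∩ Bashir: 08:00-09:45, 10:25-11:30, 12:35-15:35.
Yosef ∩ Bashir ∩ Xiulan: 08:05-09:45, 12:35-15:35.
The last common window of at least 25 minutes is 12:35-15:35; a 25-minute meeting can start as late as 15:10 and still end by 15:35.

15:10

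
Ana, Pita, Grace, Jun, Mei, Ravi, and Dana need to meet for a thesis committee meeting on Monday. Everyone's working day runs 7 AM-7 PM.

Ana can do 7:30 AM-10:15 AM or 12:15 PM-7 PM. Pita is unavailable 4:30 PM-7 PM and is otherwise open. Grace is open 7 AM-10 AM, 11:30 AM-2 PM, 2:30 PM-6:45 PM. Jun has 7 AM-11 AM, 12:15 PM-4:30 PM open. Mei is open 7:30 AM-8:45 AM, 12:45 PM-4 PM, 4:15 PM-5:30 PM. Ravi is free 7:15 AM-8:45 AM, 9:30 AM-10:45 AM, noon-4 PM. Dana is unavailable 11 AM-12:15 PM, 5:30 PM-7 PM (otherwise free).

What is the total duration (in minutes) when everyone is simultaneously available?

240

Ana free: 07:30-10:15, 12:15-19:00.
Pita free: 07:00-16:30 (invert busy blocks within the working day).
Grace free: 07:00-10:00, 11:30-14:00, 14:30-18:45.
Jun free: 07:00-11:00, 12:15-16:30.
Mei free: 07:30-08:45, 12:45-16:00, 16:15-17:30.
Ravi free: 07:15-08:45, 09:30-10:45, 12:00-16:00.
Dana free: 07:00-11:00, 12:15-17:30 (invert busy blocks within the working day).
Ana ∩ Pita: 07:30-10:15, 12:15-16:30.
Ana ∩ Pita ∩ Grace: 07:30-10:00, 12:15-14:00, 14:30-16:30.
Ana ∩ Pita ∩ Grace ∩ Jun: 07:30-10:00, 12:15-14:00, 14:30-16:30.
Ana ∩ Pita ∩ Grace ∩ Jun ∩ Mei: 07:30-08:45, 12:45-14:00, 14:30-16:00, 16:15-16:30.
Ana ∩ Pita ∩ Grace ∩ Jun ∩ Mei ∩ Ravi: 07:30-08:45, 12:45-14:00, 14:30-16:00.
Ana ∩ Pita ∩ Grace ∩ Jun ∩ Mei ∩ Ravi ∩ Dana: 07:30-08:45, 12:45-14:00, 14:30-16:00.
Those are the intersection windows.
Summing the common windows: 75 + 75 + 90 = 240 minutes.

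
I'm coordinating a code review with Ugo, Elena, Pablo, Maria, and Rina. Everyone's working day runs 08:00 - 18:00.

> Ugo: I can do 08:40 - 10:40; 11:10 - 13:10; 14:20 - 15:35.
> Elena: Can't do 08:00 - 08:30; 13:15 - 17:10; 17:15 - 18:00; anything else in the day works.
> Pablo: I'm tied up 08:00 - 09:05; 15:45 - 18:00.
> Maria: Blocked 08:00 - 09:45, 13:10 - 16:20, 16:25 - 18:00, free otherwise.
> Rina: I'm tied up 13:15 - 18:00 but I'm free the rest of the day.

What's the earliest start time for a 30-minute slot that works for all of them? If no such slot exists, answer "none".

Ugo free: 08:40-10:40, 11:10-13:10, 14:20-15:35.
Elena free: 08:30-13:15, 17:10-17:15 (invert busy blocks within the working day).
Pablo free: 09:05-15:45 (invert busy blocks within the working day).
Maria free: 09:45-13:10, 16:20-16:25 (invert busy blocks within the working day).
Rina free: 08:00-13:15 (invert busy blocks within the working day).
Ugo ∩ Elena: 08:40-10:40, 11:10-13:10.
Ugo ∩ Elena ∩ Pablo: 09:05-10:40, 11:10-13:10.
Ugo ∩ Elena ∩ Pablo ∩ Maria: 09:45-10:40, 11:10-13:10.
Ugo ∩ Elena ∩ Pablo ∩ Maria ∩ Rina: 09:45-10:40, 11:10-13:10.
The first common window of at least 30 minutes is 09:45-10:40, so the earliest start is 09:45.

09:45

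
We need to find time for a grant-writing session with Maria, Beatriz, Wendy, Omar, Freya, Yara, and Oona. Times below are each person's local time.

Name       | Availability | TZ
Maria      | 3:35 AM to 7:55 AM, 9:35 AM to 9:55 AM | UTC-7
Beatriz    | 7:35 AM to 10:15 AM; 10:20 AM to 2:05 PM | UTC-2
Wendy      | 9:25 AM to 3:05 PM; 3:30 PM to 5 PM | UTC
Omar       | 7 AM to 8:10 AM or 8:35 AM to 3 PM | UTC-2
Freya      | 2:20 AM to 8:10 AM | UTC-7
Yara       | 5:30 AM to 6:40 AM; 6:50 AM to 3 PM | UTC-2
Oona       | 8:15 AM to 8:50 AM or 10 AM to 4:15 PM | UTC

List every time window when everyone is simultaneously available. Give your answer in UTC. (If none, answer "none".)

10:35-12:15, 12:20-14:55

Maria in UTC: 10:35-14:55, 16:35-16:55 (add 7h to convert from UTC-7).
Beatriz in UTC: 09:35-12:15, 12:20-16:05 (add 2h to convert from UTC-2).
Wendy in UTC: 09:25-15:05, 15:30-17:00.
Omar in UTC: 09:00-10:10, 10:35-17:00 (add 2h to convert from UTC-2).
Freya in UTC: 09:20-15:10 (add 7h to convert from UTC-7).
Yara in UTC: 07:30-08:40, 08:50-17:00 (add 2h to convert from UTC-2).
Oona in UTC: 08:15-08:50, 10:00-16:15.
Maria ∩ Beatriz: 10:35-12:15, 12:20-14:55.
Maria ∩ Beatriz ∩ Wendy: 10:35-12:15, 12:20-14:55.
Maria ∩ Beatriz ∩ Wendy ∩ Omar: 10:35-12:15, 12:20-14:55.
Maria ∩ Beatriz ∩ Wendy ∩ Omar ∩ Freya: 10:35-12:15, 12:20-14:55.
Maria ∩ Beatriz ∩ Wendy ∩ Omar ∩ Freya ∩ Yara: 10:35-12:15, 12:20-14:55.
Maria ∩ Beatriz ∩ Wendy ∩ Omar ∩ Freya ∩ Yara ∩ Oona: 10:35-12:15, 12:20-14:55.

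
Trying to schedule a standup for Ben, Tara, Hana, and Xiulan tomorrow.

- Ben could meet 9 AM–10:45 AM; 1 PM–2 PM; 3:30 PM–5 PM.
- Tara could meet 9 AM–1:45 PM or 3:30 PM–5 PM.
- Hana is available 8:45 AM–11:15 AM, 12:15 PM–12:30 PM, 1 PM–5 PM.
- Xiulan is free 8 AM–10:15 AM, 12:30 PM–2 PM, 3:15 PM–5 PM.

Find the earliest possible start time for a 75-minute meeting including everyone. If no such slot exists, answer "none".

09:00

Ben ∩ Tara: 09:00-10:45, 13:00-13:45, 15:30-17:00.
Ben ∩ Tara ∩ Hana: 09:00-10:45, 13:00-13:45, 15:30-17:00.
Ben ∩ Tara ∩ Hana ∩ Xiulan: 09:00-10:15, 13:00-13:45, 15:30-17:00.
Those are the intersection windows.
The first common window of at least 75 minutes is 09:00-10:15, so the earliest start is 09:00.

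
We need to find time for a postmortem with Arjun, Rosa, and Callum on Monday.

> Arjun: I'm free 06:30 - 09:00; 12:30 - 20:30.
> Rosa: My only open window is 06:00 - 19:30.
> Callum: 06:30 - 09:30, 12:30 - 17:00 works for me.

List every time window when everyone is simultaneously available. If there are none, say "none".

Arjun ∩ Rosa: 06:30-09:00, 12:30-19:30.
Arjun ∩ Rosa ∩ Callum: 06:30-09:00, 12:30-17:00.

06:30-09:00, 12:30-17:00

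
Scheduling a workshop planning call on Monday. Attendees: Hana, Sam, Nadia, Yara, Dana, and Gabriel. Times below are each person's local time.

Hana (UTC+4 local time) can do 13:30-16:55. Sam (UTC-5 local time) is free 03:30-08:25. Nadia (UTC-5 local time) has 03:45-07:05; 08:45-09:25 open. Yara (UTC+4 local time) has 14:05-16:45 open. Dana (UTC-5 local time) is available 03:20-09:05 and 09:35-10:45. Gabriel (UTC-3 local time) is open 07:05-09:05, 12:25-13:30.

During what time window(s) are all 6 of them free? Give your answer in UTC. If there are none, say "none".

10:05-12:05

Hana in UTC: 09:30-12:55 (subtract 4h to convert from UTC+4).
Sam in UTC: 08:30-13:25 (add 5h to convert from UTC-5).
Nadia in UTC: 08:45-12:05, 13:45-14:25 (add 5h to convert from UTC-5).
Yara in UTC: 10:05-12:45 (subtract 4h to convert from UTC+4).
Dana in UTC: 08:20-14:05, 14:35-15:45 (add 5h to convert from UTC-5).
Gabriel in UTC: 10:05-12:05, 15:25-16:30 (add 3h to convert from UTC-3).
Hana ∩ Sam: 09:30-12:55.
Hana ∩ Sam ∩ Nadia: 09:30-12:05.
Hana ∩ Sam ∩ Nadia ∩ Yara: 10:05-12:05.
Hana ∩ Sam ∩ Nadia ∩ Yara ∩ Dana: 10:05-12:05.
Hana ∩ Sam ∩ Nadia ∩ Yara ∩ Dana ∩ Gabriel: 10:05-12:05.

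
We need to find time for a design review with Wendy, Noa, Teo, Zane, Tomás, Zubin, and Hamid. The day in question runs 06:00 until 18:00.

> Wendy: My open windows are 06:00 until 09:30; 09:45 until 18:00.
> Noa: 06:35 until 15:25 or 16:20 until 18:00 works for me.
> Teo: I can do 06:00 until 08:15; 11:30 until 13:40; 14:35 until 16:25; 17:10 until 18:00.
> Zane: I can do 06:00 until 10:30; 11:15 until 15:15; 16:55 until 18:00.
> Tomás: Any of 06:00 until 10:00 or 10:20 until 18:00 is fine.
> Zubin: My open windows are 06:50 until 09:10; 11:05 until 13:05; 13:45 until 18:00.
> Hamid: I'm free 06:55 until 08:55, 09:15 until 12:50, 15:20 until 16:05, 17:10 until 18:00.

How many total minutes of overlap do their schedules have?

210

Wendy ∩ Noa: 06:35-09:30, 09:45-15:25, 16:20-18:00.
Wendy ∩ Noa ∩ Teo: 06:35-08:15, 11:30-13:40, 14:35-15:25, 16:20-16:25, 17:10-18:00.
Wendy ∩ Noa ∩ Teo ∩ Zane: 06:35-08:15, 11:30-13:40, 14:35-15:15, 17:10-18:00.
Wendy ∩ Noa ∩ Teo ∩ Zane ∩ Tomás: 06:35-08:15, 11:30-13:40, 14:35-15:15, 17:10-18:00.
Wendy ∩ Noa ∩ Teo ∩ Zane ∩ Tomás ∩ Zubin: 06:50-08:15, 11:30-13:05, 14:35-15:15, 17:10-18:00.
Wendy ∩ Noa ∩ Teo ∩ Zane ∩ Tomás ∩ Zubin ∩ Hamid: 06:55-08:15, 11:30-12:50, 17:10-18:00.
Summing the common windows: 80 + 80 + 50 = 210 minutes.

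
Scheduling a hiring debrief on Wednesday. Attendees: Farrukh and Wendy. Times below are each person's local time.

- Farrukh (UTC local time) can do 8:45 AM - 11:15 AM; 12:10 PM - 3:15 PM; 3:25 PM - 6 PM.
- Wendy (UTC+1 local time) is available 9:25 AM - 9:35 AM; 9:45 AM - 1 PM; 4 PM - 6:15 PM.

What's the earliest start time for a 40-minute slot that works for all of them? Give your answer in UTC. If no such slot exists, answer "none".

Farrukh in UTC: 08:45-11:15, 12:10-15:15, 15:25-18:00.
Wendy in UTC: 08:25-08:35, 08:45-12:00, 15:00-17:15 (subtract 1h to convert from UTC+1).
Farrukh ∩ Wendy: 08:45-11:15, 15:00-15:15, 15:25-17:15.
So the common availability across everyone is 08:45-11:15, 15:00-15:15, 15:25-17:15.
The first common window of at least 40 minutes is 08:45-11:15, so the earliest start is 08:45.

08:45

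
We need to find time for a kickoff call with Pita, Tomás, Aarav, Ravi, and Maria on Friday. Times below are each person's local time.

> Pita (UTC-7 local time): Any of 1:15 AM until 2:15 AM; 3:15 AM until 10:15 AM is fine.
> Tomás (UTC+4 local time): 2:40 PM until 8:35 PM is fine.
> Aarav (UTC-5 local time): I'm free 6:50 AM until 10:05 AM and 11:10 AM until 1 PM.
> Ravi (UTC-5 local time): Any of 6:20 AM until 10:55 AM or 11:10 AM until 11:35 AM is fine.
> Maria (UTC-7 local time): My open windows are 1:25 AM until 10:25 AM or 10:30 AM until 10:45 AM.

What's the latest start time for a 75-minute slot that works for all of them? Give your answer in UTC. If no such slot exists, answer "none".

Pita in UTC: 08:15-09:15, 10:15-17:15 (add 7h to convert from UTC-7).
Tomás in UTC: 10:40-16:35 (subtract 4h to convert from UTC+4).
Aarav in UTC: 11:50-15:05, 16:10-18:00 (add 5h to convert from UTC-5).
Ravi in UTC: 11:20-15:55, 16:10-16:35 (add 5h to convert from UTC-5).
Maria in UTC: 08:25-17:25, 17:30-17:45 (add 7h to convert from UTC-7).
Pita ∩ Tomás: 10:40-16:35.
Pita ∩ Tomás ∩ Aarav: 11:50-15:05, 16:10-16:35.
Pita ∩ Tomás ∩ Aarav ∩ Ravi: 11:50-15:05, 16:10-16:35.
Pita ∩ Tomás ∩ Aarav ∩ Ravi ∩ Maria: 11:50-15:05, 16:10-16:35.
The last common window of at least 75 minutes is 11:50-15:05; a 75-minute meeting can start as late as 13:50 and still end by 15:05.

13:50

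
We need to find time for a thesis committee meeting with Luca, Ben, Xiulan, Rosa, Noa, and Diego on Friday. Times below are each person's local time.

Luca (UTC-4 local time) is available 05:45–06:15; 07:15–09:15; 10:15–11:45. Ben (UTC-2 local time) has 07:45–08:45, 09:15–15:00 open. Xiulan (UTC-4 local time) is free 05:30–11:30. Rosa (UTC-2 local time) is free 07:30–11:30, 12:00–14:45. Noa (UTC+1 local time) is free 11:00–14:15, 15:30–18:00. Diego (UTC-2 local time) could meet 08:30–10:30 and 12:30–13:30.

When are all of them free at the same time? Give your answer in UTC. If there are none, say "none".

11:15-12:30, 14:30-15:30

Luca in UTC: 09:45-10:15, 11:15-13:15, 14:15-15:45 (add 4h to convert from UTC-4).
Ben in UTC: 09:45-10:45, 11:15-17:00 (add 2h to convert from UTC-2).
Xiulan in UTC: 09:30-15:30 (add 4h to convert from UTC-4).
Rosa in UTC: 09:30-13:30, 14:00-16:45 (add 2h to convert from UTC-2).
Noa in UTC: 10:00-13:15, 14:30-17:00 (subtract 1h to convert from UTC+1).
Diego in UTC: 10:30-12:30, 14:30-15:30 (add 2h to convert from UTC-2).
Luca ∩ Ben: 09:45-10:15, 11:15-13:15, 14:15-15:45.
Luca ∩ Ben ∩ Xiulan: 09:45-10:15, 11:15-13:15, 14:15-15:30.
Luca ∩ Ben ∩ Xiulan ∩ Rosa: 09:45-10:15, 11:15-13:15, 14:15-15:30.
Luca ∩ Ben ∩ Xiulan ∩ Rosa ∩ Noa: 10:00-10:15, 11:15-13:15, 14:30-15:30.
Luca ∩ Ben ∩ Xiulan ∩ Rosa ∩ Noa ∩ Diego: 11:15-12:30, 14:30-15:30.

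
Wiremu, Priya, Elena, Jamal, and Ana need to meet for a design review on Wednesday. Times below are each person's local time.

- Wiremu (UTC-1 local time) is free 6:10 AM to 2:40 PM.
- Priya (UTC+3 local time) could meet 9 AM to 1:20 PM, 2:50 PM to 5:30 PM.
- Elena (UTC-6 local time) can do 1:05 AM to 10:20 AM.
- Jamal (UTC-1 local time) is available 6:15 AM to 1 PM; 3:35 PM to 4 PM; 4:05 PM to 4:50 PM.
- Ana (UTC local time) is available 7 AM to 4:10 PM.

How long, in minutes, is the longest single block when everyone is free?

Wiremu in UTC: 07:10-15:40 (add 1h to convert from UTC-1).
Priya in UTC: 06:00-10:20, 11:50-14:30 (subtract 3h to convert from UTC+3).
Elena in UTC: 07:05-16:20 (add 6h to convert from UTC-6).
Jamal in UTC: 07:15-14:00, 16:35-17:00, 17:05-17:50 (add 1h to convert from UTC-1).
Ana in UTC: 07:00-16:10.
Wiremu ∩ Priya: 07:10-10:20, 11:50-14:30.
Wiremu ∩ Priya ∩ Elena: 07:10-10:20, 11:50-14:30.
Wiremu ∩ Priya ∩ Elena ∩ Jamal: 07:15-10:20, 11:50-14:00.
Wiremu ∩ Priya ∩ Elena ∩ Jamal ∩ Ana: 07:15-10:20, 11:50-14:00.
The longest is 07:15-10:20 at 185 minutes.

185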